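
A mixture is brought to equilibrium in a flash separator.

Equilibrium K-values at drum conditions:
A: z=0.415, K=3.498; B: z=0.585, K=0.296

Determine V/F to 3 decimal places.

Material balance + equilibrium reduce to Σ zᵢ(Kᵢ−1)/(1+V/F(Kᵢ−1)) = 0.
Feasibility: ΣzᵢKᵢ = 1.625, Σzᵢ/Kᵢ = 2.095 — both > 1, two phases present.
Newton–Raphson from V/F = 0.5:
  V/F = 0.500: g = -0.1746, g' = -1.202 → V/F = 0.355
Converged at V/F = 0.355.

V/F = 0.355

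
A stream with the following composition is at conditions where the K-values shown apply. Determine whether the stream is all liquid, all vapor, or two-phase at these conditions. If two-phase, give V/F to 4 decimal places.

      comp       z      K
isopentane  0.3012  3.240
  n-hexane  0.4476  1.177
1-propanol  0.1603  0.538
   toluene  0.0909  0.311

two-phase, V/F = 0.9007

ΣzᵢKᵢ = 1.6172; Σzᵢ/Kᵢ = 1.0635.
Both exceed 1, so a two-phase solution exists.
Rachford–Rice: g(ψ) = Σ zᵢ(Kᵢ−1)/(1+ψ(Kᵢ−1)) = 0.
Iterate (Newton) starting at ψ = 0.4:
  ψ = 0.4000: g = 0.25253, g' = -0.5664 → ψ = 0.8459
  ψ = 0.8459: g = 0.03029, g' = -0.5311 → ψ = 0.9029
  ψ = 0.9029: g = -0.00127, g' = -0.5787 → ψ = 0.9007
Converged at ψ = 0.9007.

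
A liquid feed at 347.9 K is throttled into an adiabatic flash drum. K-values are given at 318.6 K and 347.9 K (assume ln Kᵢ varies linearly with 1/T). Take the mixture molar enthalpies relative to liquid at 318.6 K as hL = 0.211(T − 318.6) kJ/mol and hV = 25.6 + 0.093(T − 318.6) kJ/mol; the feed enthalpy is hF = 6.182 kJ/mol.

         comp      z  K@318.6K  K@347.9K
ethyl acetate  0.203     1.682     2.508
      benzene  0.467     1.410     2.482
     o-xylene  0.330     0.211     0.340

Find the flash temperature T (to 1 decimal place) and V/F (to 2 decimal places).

Adiabatic flash: solve Rachford–Rice at each trial T, then check hF = ψ·hV(T) + (1−ψ)·hL(T).
  T = 318.6 K: K = (1.682, 1.410, 0.211), RR gives ψ = 0.176, H_out = 4.496 kJ/mol
  T = 347.9 K: K = (2.508, 2.482, 0.340), RR gives ψ = 0.794, H_out = 23.756 kJ/mol
  T = 333.2 K: K = (2.071, 1.892, 0.270), RR gives ψ = 0.569, H_out = 16.661 kJ/mol
  T = 325.9 K: K = (1.871, 1.639, 0.240), RR gives ψ = 0.413, H_out = 11.765 kJ/mol
  T = 322.2 K: K = (1.774, 1.520, 0.225), RR gives ψ = 0.308, H_out = 8.515 kJ/mol
  T = 320.4 K: K = (1.727, 1.464, 0.218), RR gives ψ = 0.246, H_out = 6.636 kJ/mol
Linear interpolation between T = 318.6 (H_out = 4.496) and T = 320.4 (H_out = 6.636) on hF = 6.182 gives T ≈ 320.0 K, at which ψ = 0.23.

T = 320.0 K, V/F = 0.23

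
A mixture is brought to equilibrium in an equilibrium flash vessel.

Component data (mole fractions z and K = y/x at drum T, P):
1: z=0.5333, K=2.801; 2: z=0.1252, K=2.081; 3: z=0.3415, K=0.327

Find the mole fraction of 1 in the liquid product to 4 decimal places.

Rachford–Rice: g(ψ) = Σ zᵢ(Kᵢ−1)/(1+ψ(Kᵢ−1)) = 0.
Feasibility: ΣzᵢKᵢ = 1.8660, Σzᵢ/Kᵢ = 1.2949 — both > 1, two phases present.
Newton iteration, ψ⁰ = 0.5:
  ψ = 0.5000: g = 0.24685, g' = -0.8919 → ψ = 0.7768
  ψ = 0.7768: g = -0.00764, g' = -1.0229 → ψ = 0.7693
Converged at ψ = 0.7693.
Compositions from xᵢ = zᵢ/(1+ψ(Kᵢ−1)), yᵢ = Kᵢxᵢ:
  1: x = 0.2236, y = 0.6262
  2: x = 0.0684, y = 0.1423
  3: x = 0.7081, y = 0.2315

x_1 = 0.2236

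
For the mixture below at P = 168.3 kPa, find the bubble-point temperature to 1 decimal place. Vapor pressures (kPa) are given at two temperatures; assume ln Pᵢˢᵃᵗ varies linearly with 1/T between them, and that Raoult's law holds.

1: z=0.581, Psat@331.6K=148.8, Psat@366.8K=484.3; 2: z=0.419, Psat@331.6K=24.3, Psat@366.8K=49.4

Bubble-point temperature: ΣzᵢPᵢˢᵃᵗ(T) = P. Interpolate ln Pᵢˢᵃᵗ = aᵢ + bᵢ/T.
  T = 331.6 K: ΣzᵢPᵢˢᵃᵗ = 96.63 kPa
  T = 366.8 K: ΣzᵢPᵢˢᵃᵗ = 302.08 kPa
  T = 349.2 K: ΣzᵢPᵢˢᵃᵗ = 175.45 kPa
  T = 340.4 K: ΣzᵢPᵢˢᵃᵗ = 131.13 kPa
  T = 344.8 K: ΣzᵢPᵢˢᵃᵗ = 151.94 kPa
  T = 347.0 K: ΣzᵢPᵢˢᵃᵗ = 163.35 kPa
Interpolating between 347.0 K and 349.2 K gives T ≈ 347.9 K.

T = 347.9 K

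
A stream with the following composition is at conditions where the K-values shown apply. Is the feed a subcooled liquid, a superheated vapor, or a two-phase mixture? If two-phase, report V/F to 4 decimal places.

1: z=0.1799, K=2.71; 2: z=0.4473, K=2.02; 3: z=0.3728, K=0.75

ΣzᵢKᵢ = 1.6707; Σzᵢ/Kᵢ = 0.7849.
Since Σzᵢ/Kᵢ < 1 the mixture is above its dew point — single vapor phase.

superheated vapor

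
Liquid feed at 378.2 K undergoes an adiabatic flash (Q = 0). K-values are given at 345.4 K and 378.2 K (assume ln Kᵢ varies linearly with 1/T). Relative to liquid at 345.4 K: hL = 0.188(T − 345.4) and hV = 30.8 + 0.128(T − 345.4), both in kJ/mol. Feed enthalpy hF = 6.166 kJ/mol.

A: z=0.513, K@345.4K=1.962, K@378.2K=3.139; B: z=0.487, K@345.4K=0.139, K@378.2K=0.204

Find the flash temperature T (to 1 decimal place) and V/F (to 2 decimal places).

T = 350.6 K, V/F = 0.17

Adiabatic flash: solve Rachford–Rice at each trial T, then check hF = ψ·hV(T) + (1−ψ)·hL(T).
  T = 345.4 K: K = (1.962, 0.139), RR gives ψ = 0.090, H_out = 2.759 kJ/mol
  T = 378.2 K: K = (3.139, 0.204), RR gives ψ = 0.417, H_out = 18.183 kJ/mol
  T = 361.8 K: K = (2.508, 0.170), RR gives ψ = 0.295, H_out = 11.881 kJ/mol
  T = 353.6 K: K = (2.225, 0.154), RR gives ψ = 0.209, H_out = 7.868 kJ/mol
  T = 349.5 K: K = (2.091, 0.146), RR gives ψ = 0.155, H_out = 5.492 kJ/mol
  T = 351.6 K: K = (2.159, 0.150), RR gives ψ = 0.183, H_out = 6.747 kJ/mol
Linear interpolation between T = 349.5 (H_out = 5.492) and T = 351.6 (H_out = 6.747) on hF = 6.166 gives T ≈ 350.6 K, at which ψ = 0.17.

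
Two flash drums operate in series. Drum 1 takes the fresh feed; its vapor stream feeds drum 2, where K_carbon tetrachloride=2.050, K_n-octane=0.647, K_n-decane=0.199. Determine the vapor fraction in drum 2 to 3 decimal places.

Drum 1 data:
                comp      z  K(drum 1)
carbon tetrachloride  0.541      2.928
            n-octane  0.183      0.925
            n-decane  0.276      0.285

V/F (drum 2) = 0.711

Drum 1:
Newton–Raphson from ψ₁ = 0.51:
  ψ₁ = 0.510: g = 0.2010, g' = -0.862 → ψ₁ = 0.743
  ψ₁ = 0.743: g = -0.0070, g' = -0.984 → ψ₁ = 0.736
Converged at ψ₁ = 0.736.
Drum-1 compositions:
  carbon tetrachloride: x = 0.224, y = 0.655
  n-octane: x = 0.194, y = 0.179
  n-decane: x = 0.583, y = 0.166
Drum-2 feed = drum-1 vapor: z₂ = (0.6548, 0.1792, 0.1661).
Drum 2:
Rachford–Rice: g(ψ₂) = Σ zᵢ(Kᵢ−1)/(1+ψ₂(Kᵢ−1)) = 0.
Check two-phase: ΣzᵢKᵢ = 1.491 > 1 and Σzᵢ/Kᵢ = 1.431 > 1, so g(0) = 0.491 > 0 and g(1) = -0.431 < 0.
Iterate (Newton) starting at ψ₂ = 0.66:
  ψ₂ = 0.660: g = 0.0414, g' = -0.769 → ψ₂ = 0.714
  ψ₂ = 0.714: g = -0.0022, g' = -0.857 → ψ₂ = 0.711
Converged at ψ₂ = 0.711.
  carbon tetrachloride: x = 0.375, y = 0.768
  n-octane: x = 0.239, y = 0.155
  n-decane: x = 0.386, y = 0.077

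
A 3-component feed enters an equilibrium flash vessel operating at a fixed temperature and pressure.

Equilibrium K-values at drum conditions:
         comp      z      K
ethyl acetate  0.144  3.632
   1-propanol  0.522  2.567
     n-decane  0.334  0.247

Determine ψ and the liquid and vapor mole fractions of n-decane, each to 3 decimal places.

Material balance + equilibrium reduce to Σ zᵢ(Kᵢ−1)/(1+ψ(Kᵢ−1)) = 0.
Check two-phase: ΣzᵢKᵢ = 1.945 > 1 and Σzᵢ/Kᵢ = 1.595 > 1, so g(0) = 0.945 > 0 and g(1) = -0.595 < 0.
Newton–Raphson from ψ = 0.36:
  ψ = 0.360: g = 0.3725, g' = -1.143 → ψ = 0.686
  ψ = 0.686: g = 0.0093, g' = -1.234 → ψ = 0.693
Converged at ψ = 0.693.
Compositions from xᵢ = zᵢ/(1+ψ(Kᵢ−1)), yᵢ = Kᵢxᵢ:
  ethyl acetate: x = 0.051, y = 0.185
  1-propanol: x = 0.250, y = 0.642
  n-decane: x = 0.699, y = 0.173

ψ = 0.693, x_n-decane = 0.699, y_n-decane = 0.173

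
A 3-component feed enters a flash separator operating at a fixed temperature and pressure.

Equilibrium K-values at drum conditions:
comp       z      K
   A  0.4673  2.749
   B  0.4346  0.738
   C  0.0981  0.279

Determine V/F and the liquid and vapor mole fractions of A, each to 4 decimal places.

Material balance + equilibrium reduce to Σ zᵢ(Kᵢ−1)/(1+V/F(Kᵢ−1)) = 0.
Check two-phase: ΣzᵢKᵢ = 1.6327 > 1 and Σzᵢ/Kᵢ = 1.1105 > 1, so g(0) = 0.6327 > 0 and g(1) = -0.1105 < 0.
Newton iteration, V/F⁰ = 0.5:
  V/F = 0.5000: g = 0.19438, g' = -0.5710 → V/F = 0.8404
  V/F = 0.8404: g = 0.00541, g' = -0.6118 → V/F = 0.8492
Converged at V/F = 0.8492.
Compositions from xᵢ = zᵢ/(1+V/F(Kᵢ−1)), yᵢ = Kᵢxᵢ:
  A: x = 0.1880, y = 0.5169
  B: x = 0.5590, y = 0.4125
  C: x = 0.2530, y = 0.0706

V/F = 0.8492, x_A = 0.1880, y_A = 0.5169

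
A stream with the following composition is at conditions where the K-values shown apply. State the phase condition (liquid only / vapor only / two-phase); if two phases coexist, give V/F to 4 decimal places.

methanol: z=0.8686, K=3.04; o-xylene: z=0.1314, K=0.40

vapor only

ΣzᵢKᵢ = 2.6931; Σzᵢ/Kᵢ = 0.6142.
Since Σzᵢ/Kᵢ < 1 the mixture is above its dew point — single vapor phase.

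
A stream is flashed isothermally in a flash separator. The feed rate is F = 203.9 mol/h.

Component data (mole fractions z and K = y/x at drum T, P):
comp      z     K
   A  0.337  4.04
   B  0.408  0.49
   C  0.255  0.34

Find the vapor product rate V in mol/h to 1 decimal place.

Material balance + equilibrium reduce to Σ zᵢ(Kᵢ−1)/(1+ψ(Kᵢ−1)) = 0.
Check two-phase: ΣzᵢKᵢ = 1.648 > 1 and Σzᵢ/Kᵢ = 1.666 > 1, so g(0) = 0.648 > 0 and g(1) = -0.666 < 0.
Iterate (Newton) starting at ψ = 0.5:
  ψ = 0.500: g = -0.1240, g' = -0.929 → ψ = 0.367
  ψ = 0.367: g = 0.0066, g' = -1.050 → ψ = 0.373
Converged at ψ = 0.373.
Then V = ψ·F = 0.3729·203.9 = 76.0 mol/h and L = F − V = 127.9 mol/h.

V = 76.0 mol/h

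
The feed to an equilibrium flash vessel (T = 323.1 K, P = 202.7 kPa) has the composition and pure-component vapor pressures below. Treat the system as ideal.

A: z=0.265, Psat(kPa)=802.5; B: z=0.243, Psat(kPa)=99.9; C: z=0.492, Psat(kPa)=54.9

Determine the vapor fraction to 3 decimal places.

ψ = 0.155

Raoult's law: Kᵢ = Pᵢˢᵃᵗ/P = Pᵢˢᵃᵗ/202.7.
  K_A = 802.5/202.7 = 3.95905, K_B = 99.9/202.7 = 0.49285, K_C = 54.9/202.7 = 0.27084
Material balance + equilibrium reduce to Σ zᵢ(Kᵢ−1)/(1+ψ(Kᵢ−1)) = 0.
Check two-phase: ΣzᵢKᵢ = 1.302 > 1 and Σzᵢ/Kᵢ = 2.377 > 1, so g(0) = 0.302 > 0 and g(1) = -1.377 < 0.
Iterate (Newton) starting at ψ = 0.5:
  ψ = 0.500: g = -0.4134, g' = -1.137 → ψ = 0.137
  ψ = 0.137: g = 0.0277, g' = -1.572 → ψ = 0.154
  ψ = 0.154: g = 0.0006, g' = -1.500 → ψ = 0.155
Converged at ψ = 0.155.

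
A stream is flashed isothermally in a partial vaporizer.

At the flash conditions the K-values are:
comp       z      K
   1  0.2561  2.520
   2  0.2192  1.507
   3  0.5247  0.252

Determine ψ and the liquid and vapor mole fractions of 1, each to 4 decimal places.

ψ = 0.1234, x_1 = 0.2157, y_1 = 0.5434

Rachford–Rice: g(ψ) = Σ zᵢ(Kᵢ−1)/(1+ψ(Kᵢ−1)) = 0.
g(0) = ΣzᵢKᵢ − 1 = 0.1079 and g(1) = 1 − Σzᵢ/Kᵢ = -1.3292, so a root lies in (0, 1).
Newton–Raphson from ψ = 0.33:
  ψ = 0.3300: g = -0.16666, g' = -0.8213 → ψ = 0.1271
  ψ = 0.1271: g = -0.00304, g' = -0.8238 → ψ = 0.1234
Converged at ψ = 0.1234.
Compositions from xᵢ = zᵢ/(1+ψ(Kᵢ−1)), yᵢ = Kᵢxᵢ:
  1: x = 0.2157, y = 0.5434
  2: x = 0.2063, y = 0.3109
  3: x = 0.5781, y = 0.1457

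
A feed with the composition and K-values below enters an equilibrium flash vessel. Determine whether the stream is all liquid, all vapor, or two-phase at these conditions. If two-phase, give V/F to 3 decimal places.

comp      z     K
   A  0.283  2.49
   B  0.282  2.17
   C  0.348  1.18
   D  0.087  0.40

ΣzᵢKᵢ = 1.762; Σzᵢ/Kᵢ = 0.756.
Since Σzᵢ/Kᵢ < 1 the mixture is above its dew point — single vapor phase.

all vapor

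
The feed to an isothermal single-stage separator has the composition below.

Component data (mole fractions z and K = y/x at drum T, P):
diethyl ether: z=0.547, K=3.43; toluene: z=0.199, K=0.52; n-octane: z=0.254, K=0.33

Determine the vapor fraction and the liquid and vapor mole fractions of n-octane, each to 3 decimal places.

ψ = 0.729, x_n-octane = 0.497, y_n-octane = 0.164

Newton iteration, ψ⁰ = 0.41:
  ψ = 0.410: g = 0.3123, g' = -1.098 → ψ = 0.694
  ψ = 0.694: g = 0.0332, g' = -0.949 → ψ = 0.729
Converged at ψ = 0.729.
Compositions from xᵢ = zᵢ/(1+ψ(Kᵢ−1)), yᵢ = Kᵢxᵢ:
  diethyl ether: x = 0.197, y = 0.677
  toluene: x = 0.306, y = 0.159
  n-octane: x = 0.497, y = 0.164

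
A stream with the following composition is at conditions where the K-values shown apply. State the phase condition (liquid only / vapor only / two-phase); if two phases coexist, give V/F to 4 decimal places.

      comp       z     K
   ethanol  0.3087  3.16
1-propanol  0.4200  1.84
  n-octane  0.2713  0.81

ΣzᵢKᵢ = 1.9680; Σzᵢ/Kᵢ = 0.6609.
Since Σzᵢ/Kᵢ < 1 the mixture is above its dew point — single vapor phase.

vapor only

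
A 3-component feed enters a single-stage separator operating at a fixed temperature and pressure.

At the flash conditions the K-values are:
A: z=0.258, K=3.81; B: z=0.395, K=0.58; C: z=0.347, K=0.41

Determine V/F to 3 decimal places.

V/F = 0.250

Rachford–Rice: g(V/F) = Σ zᵢ(Kᵢ−1)/(1+V/F(Kᵢ−1)) = 0.
Check two-phase: ΣzᵢKᵢ = 1.354 > 1 and Σzᵢ/Kᵢ = 1.595 > 1, so g(0) = 0.354 > 0 and g(1) = -0.595 < 0.
Newton–Raphson from V/F = 0.39:
  V/F = 0.390: g = -0.1184, g' = -0.767 → V/F = 0.236
  V/F = 0.236: g = 0.0142, g' = -0.986 → V/F = 0.250
Converged at V/F = 0.250.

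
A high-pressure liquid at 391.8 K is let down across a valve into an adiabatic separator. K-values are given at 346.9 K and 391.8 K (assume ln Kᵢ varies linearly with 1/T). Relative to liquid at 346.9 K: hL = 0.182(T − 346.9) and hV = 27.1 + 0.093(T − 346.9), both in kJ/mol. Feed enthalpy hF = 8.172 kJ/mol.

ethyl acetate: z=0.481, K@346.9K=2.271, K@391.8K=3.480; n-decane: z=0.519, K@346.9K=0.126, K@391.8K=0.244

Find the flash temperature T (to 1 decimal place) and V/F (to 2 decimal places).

Adiabatic flash: solve Rachford–Rice at each trial T, then check hF = ψ·hV(T) + (1−ψ)·hL(T).
  T = 346.9 K: K = (2.271, 0.126), RR gives ψ = 0.142, H_out = 3.848 kJ/mol
  T = 391.8 K: K = (3.480, 0.244), RR gives ψ = 0.427, H_out = 18.036 kJ/mol
  T = 369.4 K: K = (2.849, 0.179), RR gives ψ = 0.305, H_out = 11.756 kJ/mol
  T = 358.1 K: K = (2.552, 0.151), RR gives ψ = 0.232, H_out = 8.094 kJ/mol
  T = 363.8 K: K = (2.700, 0.165), RR gives ψ = 0.271, H_out = 10.001 kJ/mol
  T = 361.0 K: K = (2.627, 0.158), RR gives ψ = 0.252, H_out = 9.081 kJ/mol
  T = 359.6 K: K = (2.590, 0.154), RR gives ψ = 0.243, H_out = 8.609 kJ/mol
Linear interpolation between T = 358.1 (H_out = 8.094) and T = 359.6 (H_out = 8.609) on hF = 8.172 gives T ≈ 358.3 K, at which ψ = 0.23.

T = 358.3 K, V/F = 0.23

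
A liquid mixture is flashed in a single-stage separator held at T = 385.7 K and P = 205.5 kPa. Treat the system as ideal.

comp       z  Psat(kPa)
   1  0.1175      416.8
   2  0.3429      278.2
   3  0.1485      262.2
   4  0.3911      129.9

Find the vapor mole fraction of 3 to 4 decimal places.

Raoult's law: Kᵢ = Pᵢˢᵃᵗ/P = Pᵢˢᵃᵗ/205.5.
  K_1 = 416.8/205.5 = 2.028224, K_2 = 278.2/205.5 = 1.353771, K_3 = 262.2/205.5 = 1.275912, K_4 = 129.9/205.5 = 0.632117
Material balance + equilibrium reduce to Σ zᵢ(Kᵢ−1)/(1+V/F(Kᵢ−1)) = 0.
Feasibility: ΣzᵢKᵢ = 1.1392, Σzᵢ/Kᵢ = 1.0463 — both > 1, two phases present.
Newton iteration, V/F⁰ = 0.5:
  V/F = 0.5000: g = 0.04257, g' = -0.1734 → V/F = 0.7455
  V/F = 0.7455: g = 0.00012, g' = -0.1750 → V/F = 0.7462
Converged at V/F = 0.7462.
Compositions from xᵢ = zᵢ/(1+V/F(Kᵢ−1)), yᵢ = Kᵢxᵢ:
  1: x = 0.0665, y = 0.1349
  2: x = 0.2713, y = 0.3673
  3: x = 0.1231, y = 0.1571
  4: x = 0.5391, y = 0.3408

y_3 = 0.1571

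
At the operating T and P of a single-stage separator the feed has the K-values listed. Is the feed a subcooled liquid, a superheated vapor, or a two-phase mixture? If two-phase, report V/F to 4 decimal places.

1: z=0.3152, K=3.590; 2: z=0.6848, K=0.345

two-phase, V/F = 0.2168

ΣzᵢKᵢ = 1.3678; Σzᵢ/Kᵢ = 2.0727.
Both exceed 1, so a two-phase solution exists.
Material balance + equilibrium reduce to Σ zᵢ(Kᵢ−1)/(1+ψ(Kᵢ−1)) = 0.
Binary case is linear: z₁(K₁−1)(1+ψ(K₂−1)) + z₂(K₂−1)(1+ψ(K₁−1)) = 0
⇒ ψ = [z₁(K₁−1)+z₂(K₂−1)] / [−(K₁−1)(K₂−1)] = 0.36782/1.69645 = 0.2168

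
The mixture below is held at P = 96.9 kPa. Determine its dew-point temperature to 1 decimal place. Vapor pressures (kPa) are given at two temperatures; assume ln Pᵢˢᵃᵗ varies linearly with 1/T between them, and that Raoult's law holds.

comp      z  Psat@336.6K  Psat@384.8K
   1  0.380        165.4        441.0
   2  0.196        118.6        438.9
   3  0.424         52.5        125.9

T = 343.5 K

Dew-point temperature: Σzᵢ·P/Pᵢˢᵃᵗ(T) = 1. Interpolate ln Pᵢˢᵃᵗ = aᵢ + bᵢ/T.
  T = 336.6 K: ΣzᵢP/Pᵢˢᵃᵗ = 1.1653
  T = 384.8 K: ΣzᵢP/Pᵢˢᵃᵗ = 0.4531
  T = 360.7 K: ΣzᵢP/Pᵢˢᵃᵗ = 0.7024
  T = 348.6 K: ΣzᵢP/Pᵢˢᵃᵗ = 0.8972
  T = 342.6 K: ΣzᵢP/Pᵢˢᵃᵗ = 1.0200
  T = 345.6 K: ΣzᵢP/Pᵢˢᵃᵗ = 0.9560
  T = 344.1 K: ΣzᵢP/Pᵢˢᵃᵗ = 0.9873
Interpolating between 342.6 K and 344.1 K gives T ≈ 343.5 K.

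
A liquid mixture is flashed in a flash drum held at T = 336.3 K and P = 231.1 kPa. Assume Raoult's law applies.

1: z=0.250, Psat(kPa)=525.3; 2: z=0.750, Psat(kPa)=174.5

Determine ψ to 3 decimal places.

ψ = 0.432

Raoult's law: Kᵢ = Pᵢˢᵃᵗ/P = Pᵢˢᵃᵗ/231.1.
  K_1 = 525.3/231.1 = 2.27304, K_2 = 174.5/231.1 = 0.75508
Binary case is linear: z₁(K₁−1)(1+ψ(K₂−1)) + z₂(K₂−1)(1+ψ(K₁−1)) = 0
⇒ ψ = [z₁(K₁−1)+z₂(K₂−1)] / [−(K₁−1)(K₂−1)] = 0.1346/0.3118 = 0.432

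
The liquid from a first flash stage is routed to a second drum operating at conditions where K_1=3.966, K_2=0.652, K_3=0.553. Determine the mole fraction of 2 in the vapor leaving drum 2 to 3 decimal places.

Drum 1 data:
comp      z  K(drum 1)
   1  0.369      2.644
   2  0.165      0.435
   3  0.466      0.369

Drum 1:
Rachford–Rice: g(ψ₁) = Σ zᵢ(Kᵢ−1)/(1+ψ₁(Kᵢ−1)) = 0.
g(0) = ΣzᵢKᵢ − 1 = 0.219 and g(1) = 1 − Σzᵢ/Kᵢ = -0.782, so a root lies in (0, 1).
Newton iteration, ψ₁⁰ = 0.4:
  ψ₁ = 0.400: g = -0.1478, g' = -0.783 → ψ₁ = 0.211
  ψ₁ = 0.211: g = 0.0052, g' = -0.864 → ψ₁ = 0.217
Converged at ψ₁ = 0.217.
Drum-1 compositions:
  1: x = 0.272, y = 0.719
  2: x = 0.188, y = 0.082
  3: x = 0.540, y = 0.199
Drum-2 feed = drum-1 liquid: z₂ = (0.2719, 0.1881, 0.5400).
Drum 2:
Material balance + equilibrium reduce to Σ zᵢ(Kᵢ−1)/(1+ψ₂(Kᵢ−1)) = 0.
Check two-phase: ΣzᵢKᵢ = 1.500 > 1 and Σzᵢ/Kᵢ = 1.334 > 1, so g(0) = 0.500 > 0 and g(1) = -0.334 < 0.
Newton iteration, ψ₂⁰ = 0.62:
  ψ₂ = 0.620: g = -0.1333, g' = -0.540 → ψ₂ = 0.373
  ψ₂ = 0.373: g = 0.0178, g' = -0.724 → ψ₂ = 0.398
Converged at ψ₂ = 0.398.
  1: x = 0.125, y = 0.494
  2: x = 0.218, y = 0.142
  3: x = 0.657, y = 0.363

y_2 (drum 2) = 0.142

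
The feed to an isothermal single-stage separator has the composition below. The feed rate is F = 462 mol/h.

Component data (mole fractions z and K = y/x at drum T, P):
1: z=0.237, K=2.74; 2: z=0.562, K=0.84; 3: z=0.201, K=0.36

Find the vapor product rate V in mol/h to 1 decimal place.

V = 156.6 mol/h

Rachford–Rice: g(V/F) = Σ zᵢ(Kᵢ−1)/(1+V/F(Kᵢ−1)) = 0.
Feasibility: ΣzᵢKᵢ = 1.194, Σzᵢ/Kᵢ = 1.314 — both > 1, two phases present.
Newton–Raphson from V/F = 0.5:
  V/F = 0.500: g = -0.0664, g' = -0.400 → V/F = 0.334
  V/F = 0.334: g = 0.0021, g' = -0.436 → V/F = 0.339
Converged at V/F = 0.339.
Then V = V/F·F = 0.3390·462 = 156.6 mol/h and L = F − V = 305.4 mol/h.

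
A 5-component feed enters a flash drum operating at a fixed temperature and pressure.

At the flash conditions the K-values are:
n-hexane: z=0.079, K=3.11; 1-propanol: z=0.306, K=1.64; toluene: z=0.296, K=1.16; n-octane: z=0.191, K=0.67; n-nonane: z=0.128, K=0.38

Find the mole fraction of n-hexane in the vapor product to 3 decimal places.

y_n-hexane = 0.093

Iterate (Newton) starting at ψ = 0.32:
  ψ = 0.320: g = 0.1376, g' = -0.321 → ψ = 0.749
  ψ = 0.749: g = 0.0075, g' = -0.324 → ψ = 0.772
Converged at ψ = 0.772.
Compositions from xᵢ = zᵢ/(1+ψ(Kᵢ−1)), yᵢ = Kᵢxᵢ:
  n-hexane: x = 0.030, y = 0.093
  1-propanol: x = 0.205, y = 0.336
  toluene: x = 0.263, y = 0.306
  n-octane: x = 0.256, y = 0.172
  n-nonane: x = 0.245, y = 0.093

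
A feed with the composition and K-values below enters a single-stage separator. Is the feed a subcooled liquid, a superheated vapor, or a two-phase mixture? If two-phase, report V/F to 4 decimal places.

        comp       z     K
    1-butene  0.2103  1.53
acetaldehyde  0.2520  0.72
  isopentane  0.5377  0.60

ΣzᵢKᵢ = 0.8258; Σzᵢ/Kᵢ = 1.3836.
Since ΣzᵢKᵢ < 1 the mixture is below its bubble point — single liquid phase.

subcooled liquid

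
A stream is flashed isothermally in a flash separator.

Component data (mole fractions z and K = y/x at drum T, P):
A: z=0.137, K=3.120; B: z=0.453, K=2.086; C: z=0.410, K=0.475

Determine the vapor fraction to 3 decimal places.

ψ = 0.800

Let ψ = V/F and solve Σ zᵢ(Kᵢ−1)/(1+ψ(Kᵢ−1)) = 0.
Check two-phase: ΣzᵢKᵢ = 1.567 > 1 and Σzᵢ/Kᵢ = 1.124 > 1, so g(0) = 0.567 > 0 and g(1) = -0.124 < 0.
Newton iteration, ψ⁰ = 0.58:
  ψ = 0.580: g = 0.1226, g' = -0.559 → ψ = 0.800
Converged at ψ = 0.800.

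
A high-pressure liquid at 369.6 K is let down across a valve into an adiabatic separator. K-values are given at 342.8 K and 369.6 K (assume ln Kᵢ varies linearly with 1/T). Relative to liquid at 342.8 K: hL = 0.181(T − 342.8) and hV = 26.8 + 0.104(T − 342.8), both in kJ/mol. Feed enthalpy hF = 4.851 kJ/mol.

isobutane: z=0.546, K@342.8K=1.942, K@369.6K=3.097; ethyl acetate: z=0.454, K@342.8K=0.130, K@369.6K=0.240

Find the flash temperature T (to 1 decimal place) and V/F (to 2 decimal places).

Adiabatic flash: solve Rachford–Rice at each trial T, then check hF = ψ·hV(T) + (1−ψ)·hL(T).
  T = 342.8 K: K = (1.942, 0.130), RR gives ψ = 0.146, H_out = 3.903 kJ/mol
  T = 369.6 K: K = (3.097, 0.240), RR gives ψ = 0.502, H_out = 17.267 kJ/mol
  T = 356.2 K: K = (2.474, 0.179), RR gives ψ = 0.357, H_out = 11.619 kJ/mol
  T = 349.5 K: K = (2.197, 0.153), RR gives ψ = 0.265, H_out = 8.185 kJ/mol
  T = 346.1 K: K = (2.065, 0.141), RR gives ψ = 0.209, H_out = 6.152 kJ/mol
  T = 344.5 K: K = (2.005, 0.136), RR gives ψ = 0.180, H_out = 5.101 kJ/mol
Linear interpolation between T = 342.8 (H_out = 3.903) and T = 344.5 (H_out = 5.101) on hF = 4.851 gives T ≈ 344.1 K, at which ψ = 0.17.

T = 344.1 K, V/F = 0.17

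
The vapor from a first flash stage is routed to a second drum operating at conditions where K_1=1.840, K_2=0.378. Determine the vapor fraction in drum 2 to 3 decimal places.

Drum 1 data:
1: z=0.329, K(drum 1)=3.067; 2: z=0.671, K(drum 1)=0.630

Drum 1:
Rachford–Rice: g(ψ₁) = Σ zᵢ(Kᵢ−1)/(1+ψ₁(Kᵢ−1)) = 0.
Check two-phase: ΣzᵢKᵢ = 1.432 > 1 and Σzᵢ/Kᵢ = 1.172 > 1, so g(0) = 0.432 > 0 and g(1) = -0.172 < 0.
Binary case is linear: z₁(K₁−1)(1+ψ₁(K₂−1)) + z₂(K₂−1)(1+ψ₁(K₁−1)) = 0
⇒ ψ₁ = [z₁(K₁−1)+z₂(K₂−1)] / [−(K₁−1)(K₂−1)] = 0.4318/0.7648 = 0.565
Drum-1 compositions:
  1: x = 0.152, y = 0.466
  2: x = 0.848, y = 0.534
Drum-2 feed = drum-1 vapor: z₂ = (0.4657, 0.5343).
Drum 2:
Binary case is linear: z₁(K₁−1)(1+ψ₂(K₂−1)) + z₂(K₂−1)(1+ψ₂(K₁−1)) = 0
⇒ ψ₂ = [z₁(K₁−1)+z₂(K₂−1)] / [−(K₁−1)(K₂−1)] = 0.0588/0.5225 = 0.113
  1: x = 0.425, y = 0.783
  2: x = 0.575, y = 0.217

V/F (drum 2) = 0.113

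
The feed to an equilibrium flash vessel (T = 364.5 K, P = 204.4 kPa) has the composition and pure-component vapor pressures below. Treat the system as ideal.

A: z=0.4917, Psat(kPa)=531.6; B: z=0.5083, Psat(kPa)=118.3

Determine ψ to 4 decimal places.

ψ = 0.8498

Raoult's law: Kᵢ = Pᵢˢᵃᵗ/P = Pᵢˢᵃᵗ/204.4.
  K_A = 531.6/204.4 = 2.600783, K_B = 118.3/204.4 = 0.578767
Binary case is linear: z₁(K₁−1)(1+ψ(K₂−1)) + z₂(K₂−1)(1+ψ(K₁−1)) = 0
⇒ ψ = [z₁(K₁−1)+z₂(K₂−1)] / [−(K₁−1)(K₂−1)] = 0.57299/0.67430 = 0.8498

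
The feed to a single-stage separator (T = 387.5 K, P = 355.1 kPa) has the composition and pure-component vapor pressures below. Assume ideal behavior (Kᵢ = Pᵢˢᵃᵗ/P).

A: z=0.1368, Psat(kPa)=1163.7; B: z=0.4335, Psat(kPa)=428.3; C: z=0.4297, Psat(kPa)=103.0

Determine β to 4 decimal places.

Raoult's law: Kᵢ = Pᵢˢᵃᵗ/P = Pᵢˢᵃᵗ/355.1.
  K_A = 1163.7/355.1 = 3.277105, K_B = 428.3/355.1 = 1.206139, K_C = 103.0/355.1 = 0.290059
Newton iteration, β⁰ = 0.5:
  β = 0.5000: g = -0.24627, g' = -0.6908 → β = 0.1435
  β = 0.1435: g = -0.01808, g' = -0.6888 → β = 0.1172
  β = 0.1172: g = 0.00036, g' = -0.7171 → β = 0.1177
Converged at β = 0.1177.

β = 0.1177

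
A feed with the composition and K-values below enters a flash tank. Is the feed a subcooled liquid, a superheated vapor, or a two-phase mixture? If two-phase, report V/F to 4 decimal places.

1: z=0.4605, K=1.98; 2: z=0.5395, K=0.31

two-phase, V/F = 0.1169

ΣzᵢKᵢ = 1.0790; Σzᵢ/Kᵢ = 1.9729.
Both exceed 1, so a two-phase solution exists.
Material balance + equilibrium reduce to Σ zᵢ(Kᵢ−1)/(1+ψ(Kᵢ−1)) = 0.
Binary case is linear: z₁(K₁−1)(1+ψ(K₂−1)) + z₂(K₂−1)(1+ψ(K₁−1)) = 0
⇒ ψ = [z₁(K₁−1)+z₂(K₂−1)] / [−(K₁−1)(K₂−1)] = 0.07904/0.67620 = 0.1169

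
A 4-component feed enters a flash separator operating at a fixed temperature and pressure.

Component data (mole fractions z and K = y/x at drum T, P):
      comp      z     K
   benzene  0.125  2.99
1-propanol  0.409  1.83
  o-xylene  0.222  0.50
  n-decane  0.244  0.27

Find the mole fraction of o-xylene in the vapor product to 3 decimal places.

y_o-xylene = 0.139

Iterate (Newton) starting at ψ = 0.5:
  ψ = 0.500: g = -0.0639, g' = -0.686 → ψ = 0.407
  ψ = 0.407: g = -0.0015, g' = -0.659 → ψ = 0.405
Converged at ψ = 0.405.
Compositions from xᵢ = zᵢ/(1+ψ(Kᵢ−1)), yᵢ = Kᵢxᵢ:
  benzene: x = 0.069, y = 0.207
  1-propanol: x = 0.306, y = 0.560
  o-xylene: x = 0.278, y = 0.139
  n-decane: x = 0.346, y = 0.093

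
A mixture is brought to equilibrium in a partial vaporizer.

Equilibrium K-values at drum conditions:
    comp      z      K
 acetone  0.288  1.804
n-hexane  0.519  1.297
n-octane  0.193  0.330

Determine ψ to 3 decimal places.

Let ψ = V/F and solve Σ zᵢ(Kᵢ−1)/(1+ψ(Kᵢ−1)) = 0.
Check two-phase: ΣzᵢKᵢ = 1.256 > 1 and Σzᵢ/Kᵢ = 1.145 > 1, so g(0) = 0.256 > 0 and g(1) = -0.145 < 0.
Newton iteration, ψ⁰ = 0.38:
  ψ = 0.380: g = 0.1424, g' = -0.302 → ψ = 0.851
  ψ = 0.851: g = -0.0405, g' = -0.564 → ψ = 0.780
  ψ = 0.780: g = -0.0032, g' = -0.480 → ψ = 0.773
Converged at ψ = 0.773.

ψ = 0.773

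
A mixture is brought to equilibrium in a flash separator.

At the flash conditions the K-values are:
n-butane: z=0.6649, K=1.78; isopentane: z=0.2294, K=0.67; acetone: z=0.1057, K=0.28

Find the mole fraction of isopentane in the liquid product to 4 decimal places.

x_isopentane = 0.3215

Material balance + equilibrium reduce to Σ zᵢ(Kᵢ−1)/(1+β(Kᵢ−1)) = 0.
Feasibility: ΣzᵢKᵢ = 1.3668, Σzᵢ/Kᵢ = 1.0934 — both > 1, two phases present.
Newton iteration, β⁰ = 0.5:
  β = 0.5000: g = 0.16354, g' = -0.3790 → β = 0.9315
  β = 0.9315: g = -0.04003, g' = -0.6931 → β = 0.8738
  β = 0.8738: g = -0.00314, g' = -0.5907 → β = 0.8684
Converged at β = 0.8684.
Compositions from xᵢ = zᵢ/(1+β(Kᵢ−1)), yᵢ = Kᵢxᵢ:
  n-butane: x = 0.3964, y = 0.7056
  isopentane: x = 0.3215, y = 0.2154
  acetone: x = 0.2821, y = 0.0790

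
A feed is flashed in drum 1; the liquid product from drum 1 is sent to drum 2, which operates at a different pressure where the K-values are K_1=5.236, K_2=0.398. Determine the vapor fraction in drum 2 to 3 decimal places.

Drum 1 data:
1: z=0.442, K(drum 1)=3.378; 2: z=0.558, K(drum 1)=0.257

V/F (drum 2) = 0.216

Drum 1:
Rachford–Rice: g(ψ₁) = Σ zᵢ(Kᵢ−1)/(1+ψ₁(Kᵢ−1)) = 0.
g(0) = ΣzᵢKᵢ − 1 = 0.636 and g(1) = 1 − Σzᵢ/Kᵢ = -1.302, so a root lies in (0, 1).
Binary case is linear: z₁(K₁−1)(1+ψ₁(K₂−1)) + z₂(K₂−1)(1+ψ₁(K₁−1)) = 0
⇒ ψ₁ = [z₁(K₁−1)+z₂(K₂−1)] / [−(K₁−1)(K₂−1)] = 0.6365/1.7669 = 0.360
Drum-1 compositions:
  1: x = 0.238, y = 0.804
  2: x = 0.762, y = 0.196
Drum-2 feed = drum-1 liquid: z₂ = (0.2381, 0.7619).
Drum 2:
Rachford–Rice: g(ψ₂) = Σ zᵢ(Kᵢ−1)/(1+ψ₂(Kᵢ−1)) = 0.
g(0) = ΣzᵢKᵢ − 1 = 0.550 and g(1) = 1 − Σzᵢ/Kᵢ = -0.960, so a root lies in (0, 1).
Binary case is linear: z₁(K₁−1)(1+ψ₂(K₂−1)) + z₂(K₂−1)(1+ψ₂(K₁−1)) = 0
⇒ ψ₂ = [z₁(K₁−1)+z₂(K₂−1)] / [−(K₁−1)(K₂−1)] = 0.5498/2.5501 = 0.216
  1: x = 0.124, y = 0.652
  2: x = 0.876, y = 0.348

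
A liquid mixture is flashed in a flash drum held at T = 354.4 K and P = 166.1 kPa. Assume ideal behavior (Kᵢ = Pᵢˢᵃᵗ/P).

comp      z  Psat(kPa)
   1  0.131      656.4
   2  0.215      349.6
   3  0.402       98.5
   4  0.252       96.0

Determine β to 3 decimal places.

Raoult's law: Kᵢ = Pᵢˢᵃᵗ/P = Pᵢˢᵃᵗ/166.1.
  K_1 = 656.4/166.1 = 3.95184, K_2 = 349.6/166.1 = 2.10476, K_3 = 98.5/166.1 = 0.59302, K_4 = 96.0/166.1 = 0.57797
Material balance + equilibrium reduce to Σ zᵢ(Kᵢ−1)/(1+β(Kᵢ−1)) = 0.
g(0) = ΣzᵢKᵢ − 1 = 0.354 and g(1) = 1 − Σzᵢ/Kᵢ = -0.249, so a root lies in (0, 1).
Newton iteration, β⁰ = 0.53:
  β = 0.530: g = -0.0450, g' = -0.461 → β = 0.432
  β = 0.432: g = 0.0020, g' = -0.506 → β = 0.436
Converged at β = 0.436.

β = 0.436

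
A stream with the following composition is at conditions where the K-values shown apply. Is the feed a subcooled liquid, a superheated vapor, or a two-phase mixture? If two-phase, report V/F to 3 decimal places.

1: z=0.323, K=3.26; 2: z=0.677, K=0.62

two-phase, V/F = 0.550

ΣzᵢKᵢ = 1.473; Σzᵢ/Kᵢ = 1.191.
Both exceed 1, so a two-phase solution exists.
Rachford–Rice: g(ψ) = Σ zᵢ(Kᵢ−1)/(1+ψ(Kᵢ−1)) = 0.
Binary case is linear: z₁(K₁−1)(1+ψ(K₂−1)) + z₂(K₂−1)(1+ψ(K₁−1)) = 0
⇒ ψ = [z₁(K₁−1)+z₂(K₂−1)] / [−(K₁−1)(K₂−1)] = 0.4727/0.8588 = 0.550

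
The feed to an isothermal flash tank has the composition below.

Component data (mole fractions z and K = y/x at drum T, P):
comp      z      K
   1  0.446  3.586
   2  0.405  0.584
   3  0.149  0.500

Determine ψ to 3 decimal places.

Rachford–Rice: g(ψ) = Σ zᵢ(Kᵢ−1)/(1+ψ(Kᵢ−1)) = 0.
g(0) = ΣzᵢKᵢ − 1 = 0.910 and g(1) = 1 − Σzᵢ/Kᵢ = -0.116, so a root lies in (0, 1).
Newton iteration, ψ⁰ = 0.35:
  ψ = 0.350: g = 0.3179, g' = -0.973 → ψ = 0.677
  ψ = 0.677: g = 0.0722, g' = -0.615 → ψ = 0.794
  ψ = 0.794: g = 0.0025, g' = -0.579 → ψ = 0.799
Converged at ψ = 0.799.

ψ = 0.799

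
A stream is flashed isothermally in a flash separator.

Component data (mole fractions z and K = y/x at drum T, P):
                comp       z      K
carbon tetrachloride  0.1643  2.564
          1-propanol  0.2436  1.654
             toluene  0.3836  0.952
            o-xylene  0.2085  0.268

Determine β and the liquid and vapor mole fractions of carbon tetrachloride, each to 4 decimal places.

β = 0.5100, x_carbon tetrachloride = 0.0914, y_carbon tetrachloride = 0.2343

Newton–Raphson from β = 0.55:
  β = 0.5500: g = -0.01908, g' = -0.4865 → β = 0.5108
  β = 0.5108: g = -0.00037, g' = -0.4687 → β = 0.5100
Converged at β = 0.5100.
Compositions from xᵢ = zᵢ/(1+β(Kᵢ−1)), yᵢ = Kᵢxᵢ:
  carbon tetrachloride: x = 0.0914, y = 0.2343
  1-propanol: x = 0.1827, y = 0.3021
  toluene: x = 0.3932, y = 0.3744
  o-xylene: x = 0.3327, y = 0.0892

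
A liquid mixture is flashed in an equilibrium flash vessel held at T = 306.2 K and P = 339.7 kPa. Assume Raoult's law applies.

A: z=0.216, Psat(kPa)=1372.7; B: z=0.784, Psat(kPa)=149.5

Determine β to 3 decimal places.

β = 0.128

Raoult's law: Kᵢ = Pᵢˢᵃᵗ/P = Pᵢˢᵃᵗ/339.7.
  K_A = 1372.7/339.7 = 4.04092, K_B = 149.5/339.7 = 0.44009
Material balance + equilibrium reduce to Σ zᵢ(Kᵢ−1)/(1+β(Kᵢ−1)) = 0.
Feasibility: ΣzᵢKᵢ = 1.218, Σzᵢ/Kᵢ = 1.835 — both > 1, two phases present.
Binary case is linear: z₁(K₁−1)(1+β(K₂−1)) + z₂(K₂−1)(1+β(K₁−1)) = 0
⇒ β = [z₁(K₁−1)+z₂(K₂−1)] / [−(K₁−1)(K₂−1)] = 0.2179/1.7026 = 0.128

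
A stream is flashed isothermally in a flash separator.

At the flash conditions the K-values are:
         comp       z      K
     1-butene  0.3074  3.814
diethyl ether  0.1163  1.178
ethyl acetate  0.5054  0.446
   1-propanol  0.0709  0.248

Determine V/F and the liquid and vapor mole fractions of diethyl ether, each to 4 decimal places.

V/F = 0.3891, x_diethyl ether = 0.1088, y_diethyl ether = 0.1281

Newton iteration, V/F⁰ = 0.6:
  V/F = 0.6000: g = -0.17609, g' = -0.8210 → V/F = 0.3855
  V/F = 0.3855: g = 0.00317, g' = -0.8936 → V/F = 0.3891
Converged at V/F = 0.3891.
Compositions from xᵢ = zᵢ/(1+V/F(Kᵢ−1)), yᵢ = Kᵢxᵢ:
  1-butene: x = 0.1467, y = 0.5597
  diethyl ether: x = 0.1088, y = 0.1281
  ethyl acetate: x = 0.6443, y = 0.2873
  1-propanol: x = 0.1002, y = 0.0249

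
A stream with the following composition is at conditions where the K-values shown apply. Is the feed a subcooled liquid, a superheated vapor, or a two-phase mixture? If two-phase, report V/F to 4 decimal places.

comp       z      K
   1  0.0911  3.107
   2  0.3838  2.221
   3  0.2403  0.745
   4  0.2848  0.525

two-phase, V/F = 0.8339

ΣzᵢKᵢ = 1.4640; Σzᵢ/Kᵢ = 1.0672.
Both exceed 1, so a two-phase solution exists.
Rachford–Rice: g(ψ) = Σ zᵢ(Kᵢ−1)/(1+ψ(Kᵢ−1)) = 0.
Newton iteration, ψ⁰ = 0.45:
  ψ = 0.4500: g = 0.15969, g' = -0.4688 → ψ = 0.7907
  ψ = 0.7907: g = 0.01704, g' = -0.3943 → ψ = 0.8339
Converged at ψ = 0.8339.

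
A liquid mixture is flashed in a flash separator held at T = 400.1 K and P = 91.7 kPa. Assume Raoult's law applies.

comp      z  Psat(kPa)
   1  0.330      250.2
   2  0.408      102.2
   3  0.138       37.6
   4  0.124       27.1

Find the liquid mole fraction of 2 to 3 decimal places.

x_2 = 0.378

Raoult's law: Kᵢ = Pᵢˢᵃᵗ/P = Pᵢˢᵃᵗ/91.7.
  K_1 = 250.2/91.7 = 2.72846, K_2 = 102.2/91.7 = 1.11450, K_3 = 37.6/91.7 = 0.41003, K_4 = 27.1/91.7 = 0.29553
Rachford–Rice: g(ψ) = Σ zᵢ(Kᵢ−1)/(1+ψ(Kᵢ−1)) = 0.
Feasibility: ΣzᵢKᵢ = 1.448, Σzᵢ/Kᵢ = 1.243 — both > 1, two phases present.
Iterate (Newton) starting at ψ = 0.34:
  ψ = 0.340: g = 0.1875, g' = -0.578 → ψ = 0.665
  ψ = 0.665: g = 0.0107, g' = -0.566 → ψ = 0.683
Converged at ψ = 0.683.
Compositions from xᵢ = zᵢ/(1+ψ(Kᵢ−1)), yᵢ = Kᵢxᵢ:
  1: x = 0.151, y = 0.413
  2: x = 0.378, y = 0.422
  3: x = 0.231, y = 0.095
  4: x = 0.239, y = 0.071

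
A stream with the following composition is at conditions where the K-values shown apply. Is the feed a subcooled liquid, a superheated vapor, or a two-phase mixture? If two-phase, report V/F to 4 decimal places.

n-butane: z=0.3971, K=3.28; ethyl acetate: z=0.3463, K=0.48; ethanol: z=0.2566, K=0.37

ΣzᵢKᵢ = 1.5637; Σzᵢ/Kᵢ = 1.5360.
Both exceed 1, so a two-phase solution exists.
Iterate (Newton) starting at ψ = 0.5:
  ψ = 0.5000: g = -0.05626, g' = -0.8388 → ψ = 0.4329
  ψ = 0.4329: g = 0.00096, g' = -0.8713 → ψ = 0.4340
Converged at ψ = 0.4340.

two-phase, V/F = 0.4340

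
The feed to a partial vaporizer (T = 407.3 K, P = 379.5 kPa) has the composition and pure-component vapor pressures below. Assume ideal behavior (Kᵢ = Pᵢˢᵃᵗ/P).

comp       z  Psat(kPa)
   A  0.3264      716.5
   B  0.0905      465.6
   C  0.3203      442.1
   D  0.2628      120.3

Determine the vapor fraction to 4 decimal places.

ψ = 0.4889

Raoult's law: Kᵢ = Pᵢˢᵃᵗ/P = Pᵢˢᵃᵗ/379.5.
  K_A = 716.5/379.5 = 1.888011, K_B = 465.6/379.5 = 1.226877, K_C = 442.1/379.5 = 1.164954, K_D = 120.3/379.5 = 0.316996
Material balance + equilibrium reduce to Σ zᵢ(Kᵢ−1)/(1+ψ(Kᵢ−1)) = 0.
Check two-phase: ΣzᵢKᵢ = 1.1837 > 1 and Σzᵢ/Kᵢ = 1.3506 > 1, so g(0) = 0.1837 > 0 and g(1) = -0.3506 < 0.
Iterate (Newton) starting at ψ = 0.34:
  ψ = 0.3400: g = 0.05794, g' = -0.3716 → ψ = 0.4959
  ψ = 0.4959: g = -0.00290, g' = -0.4156 → ψ = 0.4889
Converged at ψ = 0.4889.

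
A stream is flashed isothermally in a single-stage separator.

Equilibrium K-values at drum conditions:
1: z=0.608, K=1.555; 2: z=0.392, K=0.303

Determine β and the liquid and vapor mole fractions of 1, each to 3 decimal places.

Binary case is linear: z₁(K₁−1)(1+β(K₂−1)) + z₂(K₂−1)(1+β(K₁−1)) = 0
⇒ β = [z₁(K₁−1)+z₂(K₂−1)] / [−(K₁−1)(K₂−1)] = 0.0642/0.3868 = 0.166
Compositions from xᵢ = zᵢ/(1+β(Kᵢ−1)), yᵢ = Kᵢxᵢ:
  1: x = 0.557, y = 0.866
  2: x = 0.443, y = 0.134

β = 0.166, x_1 = 0.557, y_1 = 0.866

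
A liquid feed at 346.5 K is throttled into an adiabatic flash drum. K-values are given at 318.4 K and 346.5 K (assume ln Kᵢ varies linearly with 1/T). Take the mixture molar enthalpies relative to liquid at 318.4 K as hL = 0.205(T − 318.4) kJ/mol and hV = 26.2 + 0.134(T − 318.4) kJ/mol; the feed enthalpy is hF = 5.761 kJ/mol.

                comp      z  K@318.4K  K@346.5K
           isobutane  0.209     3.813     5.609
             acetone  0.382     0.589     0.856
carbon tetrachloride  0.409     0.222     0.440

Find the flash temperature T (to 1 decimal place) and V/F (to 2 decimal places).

Adiabatic flash: solve Rachford–Rice at each trial T, then check hF = ψ·hV(T) + (1−ψ)·hL(T).
  T = 318.4 K: K = (3.813, 0.589, 0.222), RR gives ψ = 0.065, H_out = 1.713 kJ/mol
  T = 346.5 K: K = (5.609, 0.856, 0.440), RR gives ψ = 0.381, H_out = 14.987 kJ/mol
  T = 332.4 K: K = (4.659, 0.715, 0.317), RR gives ψ = 0.202, H_out = 7.964 kJ/mol
  T = 325.4 K: K = (4.224, 0.650, 0.266), RR gives ψ = 0.132, H_out = 4.834 kJ/mol
  T = 328.9 K: K = (4.439, 0.682, 0.291), RR gives ψ = 0.166, H_out = 6.389 kJ/mol
  T = 327.1 K: K = (4.328, 0.666, 0.278), RR gives ψ = 0.149, H_out = 5.588 kJ/mol
Linear interpolation between T = 327.1 (H_out = 5.588) and T = 328.9 (H_out = 6.389) on hF = 5.761 gives T ≈ 327.5 K, at which ψ = 0.15.

T = 327.5 K, V/F = 0.15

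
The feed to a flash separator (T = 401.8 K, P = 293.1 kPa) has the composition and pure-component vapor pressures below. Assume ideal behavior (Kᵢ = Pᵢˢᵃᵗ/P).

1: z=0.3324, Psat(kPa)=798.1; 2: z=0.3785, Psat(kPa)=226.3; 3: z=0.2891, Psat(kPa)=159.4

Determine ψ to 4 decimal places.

Raoult's law: Kᵢ = Pᵢˢᵃᵗ/P = Pᵢˢᵃᵗ/293.1.
  K_1 = 798.1/293.1 = 2.722961, K_2 = 226.3/293.1 = 0.772091, K_3 = 159.4/293.1 = 0.543842
Rachford–Rice: g(ψ) = Σ zᵢ(Kᵢ−1)/(1+ψ(Kᵢ−1)) = 0.
Feasibility: ΣzᵢKᵢ = 1.3546, Σzᵢ/Kᵢ = 1.1439 — both > 1, two phases present.
Newton–Raphson from ψ = 0.38:
  ψ = 0.3800: g = 0.09214, g' = -0.4720 → ψ = 0.5752
  ψ = 0.5752: g = 0.00957, g' = -0.3855 → ψ = 0.6001
  ψ = 0.6001: g = 0.00008, g' = -0.3790 → ψ = 0.6003
Converged at ψ = 0.6003.

ψ = 0.6003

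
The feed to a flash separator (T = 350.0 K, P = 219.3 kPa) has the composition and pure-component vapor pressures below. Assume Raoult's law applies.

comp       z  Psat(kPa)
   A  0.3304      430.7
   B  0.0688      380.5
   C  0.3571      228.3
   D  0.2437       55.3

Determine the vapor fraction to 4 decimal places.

ψ = 0.4497

Raoult's law: Kᵢ = Pᵢˢᵃᵗ/P = Pᵢˢᵃᵗ/219.3.
  K_A = 430.7/219.3 = 1.963976, K_B = 380.5/219.3 = 1.735066, K_C = 228.3/219.3 = 1.041040, K_D = 55.3/219.3 = 0.252166
Newton–Raphson from ψ = 0.69:
  ψ = 0.6900: g = -0.13747, g' = -0.7095 → ψ = 0.4962
  ψ = 0.4962: g = -0.02293, g' = -0.5056 → ψ = 0.4509
  ψ = 0.4509: g = -0.00058, g' = -0.4810 → ψ = 0.4497
Converged at ψ = 0.4497.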